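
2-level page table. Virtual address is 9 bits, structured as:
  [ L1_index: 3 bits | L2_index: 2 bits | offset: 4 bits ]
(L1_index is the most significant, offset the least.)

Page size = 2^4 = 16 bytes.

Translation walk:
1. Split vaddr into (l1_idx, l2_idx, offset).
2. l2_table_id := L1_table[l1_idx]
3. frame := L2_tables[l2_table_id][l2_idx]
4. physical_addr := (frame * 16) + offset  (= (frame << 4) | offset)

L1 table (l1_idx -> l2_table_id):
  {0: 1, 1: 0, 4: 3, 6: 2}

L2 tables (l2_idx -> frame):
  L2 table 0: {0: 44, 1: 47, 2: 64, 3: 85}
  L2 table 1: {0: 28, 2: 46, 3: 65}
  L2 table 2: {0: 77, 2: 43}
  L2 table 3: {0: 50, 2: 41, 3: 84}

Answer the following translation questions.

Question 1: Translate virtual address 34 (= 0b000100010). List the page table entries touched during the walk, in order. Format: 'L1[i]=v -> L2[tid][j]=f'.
Answer: L1[0]=1 -> L2[1][2]=46

Derivation:
vaddr = 34 = 0b000100010
Split: l1_idx=0, l2_idx=2, offset=2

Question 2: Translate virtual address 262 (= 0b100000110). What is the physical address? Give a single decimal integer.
Answer: 806

Derivation:
vaddr = 262 = 0b100000110
Split: l1_idx=4, l2_idx=0, offset=6
L1[4] = 3
L2[3][0] = 50
paddr = 50 * 16 + 6 = 806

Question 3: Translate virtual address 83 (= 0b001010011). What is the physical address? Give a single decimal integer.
vaddr = 83 = 0b001010011
Split: l1_idx=1, l2_idx=1, offset=3
L1[1] = 0
L2[0][1] = 47
paddr = 47 * 16 + 3 = 755

Answer: 755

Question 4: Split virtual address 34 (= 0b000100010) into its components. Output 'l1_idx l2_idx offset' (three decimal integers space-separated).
vaddr = 34 = 0b000100010
  top 3 bits -> l1_idx = 0
  next 2 bits -> l2_idx = 2
  bottom 4 bits -> offset = 2

Answer: 0 2 2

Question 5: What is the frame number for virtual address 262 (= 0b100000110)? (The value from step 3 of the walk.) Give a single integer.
vaddr = 262: l1_idx=4, l2_idx=0
L1[4] = 3; L2[3][0] = 50

Answer: 50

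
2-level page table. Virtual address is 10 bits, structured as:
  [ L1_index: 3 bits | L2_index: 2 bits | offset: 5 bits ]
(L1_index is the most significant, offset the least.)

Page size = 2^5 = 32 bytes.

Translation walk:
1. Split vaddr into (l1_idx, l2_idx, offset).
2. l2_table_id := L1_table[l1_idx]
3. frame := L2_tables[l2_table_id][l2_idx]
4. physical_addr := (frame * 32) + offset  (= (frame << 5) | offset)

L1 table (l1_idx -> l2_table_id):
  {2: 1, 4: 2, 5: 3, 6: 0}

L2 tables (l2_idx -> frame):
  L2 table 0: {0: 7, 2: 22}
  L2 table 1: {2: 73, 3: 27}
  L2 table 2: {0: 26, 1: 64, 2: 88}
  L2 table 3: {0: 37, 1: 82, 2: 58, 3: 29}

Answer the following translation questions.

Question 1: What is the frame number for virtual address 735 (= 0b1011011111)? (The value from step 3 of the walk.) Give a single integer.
Answer: 58

Derivation:
vaddr = 735: l1_idx=5, l2_idx=2
L1[5] = 3; L2[3][2] = 58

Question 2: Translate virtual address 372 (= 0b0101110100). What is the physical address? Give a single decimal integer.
Answer: 884

Derivation:
vaddr = 372 = 0b0101110100
Split: l1_idx=2, l2_idx=3, offset=20
L1[2] = 1
L2[1][3] = 27
paddr = 27 * 32 + 20 = 884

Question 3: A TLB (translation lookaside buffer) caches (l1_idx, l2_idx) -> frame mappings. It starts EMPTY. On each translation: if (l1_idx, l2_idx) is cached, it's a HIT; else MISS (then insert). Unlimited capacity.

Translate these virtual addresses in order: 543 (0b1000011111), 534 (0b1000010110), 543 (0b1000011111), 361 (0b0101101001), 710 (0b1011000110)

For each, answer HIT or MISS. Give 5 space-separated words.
vaddr=543: (4,0) not in TLB -> MISS, insert
vaddr=534: (4,0) in TLB -> HIT
vaddr=543: (4,0) in TLB -> HIT
vaddr=361: (2,3) not in TLB -> MISS, insert
vaddr=710: (5,2) not in TLB -> MISS, insert

Answer: MISS HIT HIT MISS MISS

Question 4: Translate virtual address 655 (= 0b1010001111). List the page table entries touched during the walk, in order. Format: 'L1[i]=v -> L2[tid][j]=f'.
vaddr = 655 = 0b1010001111
Split: l1_idx=5, l2_idx=0, offset=15

Answer: L1[5]=3 -> L2[3][0]=37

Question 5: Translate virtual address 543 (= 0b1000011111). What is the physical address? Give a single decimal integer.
Answer: 863

Derivation:
vaddr = 543 = 0b1000011111
Split: l1_idx=4, l2_idx=0, offset=31
L1[4] = 2
L2[2][0] = 26
paddr = 26 * 32 + 31 = 863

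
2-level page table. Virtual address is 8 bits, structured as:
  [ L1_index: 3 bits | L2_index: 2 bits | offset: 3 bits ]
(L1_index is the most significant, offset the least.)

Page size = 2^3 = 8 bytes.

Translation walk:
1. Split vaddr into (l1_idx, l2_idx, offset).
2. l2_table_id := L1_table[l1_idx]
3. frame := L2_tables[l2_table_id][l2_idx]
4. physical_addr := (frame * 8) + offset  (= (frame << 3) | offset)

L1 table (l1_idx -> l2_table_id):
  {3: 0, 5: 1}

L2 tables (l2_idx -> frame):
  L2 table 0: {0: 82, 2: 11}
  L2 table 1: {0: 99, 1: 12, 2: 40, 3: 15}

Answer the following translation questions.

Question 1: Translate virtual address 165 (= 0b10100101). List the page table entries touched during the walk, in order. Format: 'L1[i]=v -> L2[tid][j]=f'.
vaddr = 165 = 0b10100101
Split: l1_idx=5, l2_idx=0, offset=5

Answer: L1[5]=1 -> L2[1][0]=99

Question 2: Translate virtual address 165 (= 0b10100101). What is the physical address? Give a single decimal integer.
Answer: 797

Derivation:
vaddr = 165 = 0b10100101
Split: l1_idx=5, l2_idx=0, offset=5
L1[5] = 1
L2[1][0] = 99
paddr = 99 * 8 + 5 = 797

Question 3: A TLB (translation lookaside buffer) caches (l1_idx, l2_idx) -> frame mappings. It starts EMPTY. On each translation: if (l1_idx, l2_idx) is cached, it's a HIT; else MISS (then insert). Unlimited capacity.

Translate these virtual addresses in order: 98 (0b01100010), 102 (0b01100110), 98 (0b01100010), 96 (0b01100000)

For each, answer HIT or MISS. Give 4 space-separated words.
Answer: MISS HIT HIT HIT

Derivation:
vaddr=98: (3,0) not in TLB -> MISS, insert
vaddr=102: (3,0) in TLB -> HIT
vaddr=98: (3,0) in TLB -> HIT
vaddr=96: (3,0) in TLB -> HIT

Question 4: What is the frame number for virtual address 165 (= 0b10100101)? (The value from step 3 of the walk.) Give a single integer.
vaddr = 165: l1_idx=5, l2_idx=0
L1[5] = 1; L2[1][0] = 99

Answer: 99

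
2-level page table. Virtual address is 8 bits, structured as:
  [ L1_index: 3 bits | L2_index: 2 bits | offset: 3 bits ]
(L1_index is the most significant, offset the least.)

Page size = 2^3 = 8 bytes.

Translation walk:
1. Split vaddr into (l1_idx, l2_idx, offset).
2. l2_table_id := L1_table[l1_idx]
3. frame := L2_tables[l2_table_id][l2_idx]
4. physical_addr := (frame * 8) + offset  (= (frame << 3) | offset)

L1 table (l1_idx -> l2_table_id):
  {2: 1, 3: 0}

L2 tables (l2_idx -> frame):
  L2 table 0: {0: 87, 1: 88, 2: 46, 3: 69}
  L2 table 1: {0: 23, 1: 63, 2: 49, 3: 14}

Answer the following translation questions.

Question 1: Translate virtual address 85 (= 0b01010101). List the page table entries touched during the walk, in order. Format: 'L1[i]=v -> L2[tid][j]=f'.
Answer: L1[2]=1 -> L2[1][2]=49

Derivation:
vaddr = 85 = 0b01010101
Split: l1_idx=2, l2_idx=2, offset=5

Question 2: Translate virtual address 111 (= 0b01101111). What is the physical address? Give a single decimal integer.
vaddr = 111 = 0b01101111
Split: l1_idx=3, l2_idx=1, offset=7
L1[3] = 0
L2[0][1] = 88
paddr = 88 * 8 + 7 = 711

Answer: 711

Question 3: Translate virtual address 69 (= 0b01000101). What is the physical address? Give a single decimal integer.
vaddr = 69 = 0b01000101
Split: l1_idx=2, l2_idx=0, offset=5
L1[2] = 1
L2[1][0] = 23
paddr = 23 * 8 + 5 = 189

Answer: 189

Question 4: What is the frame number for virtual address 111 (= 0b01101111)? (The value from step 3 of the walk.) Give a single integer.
vaddr = 111: l1_idx=3, l2_idx=1
L1[3] = 0; L2[0][1] = 88

Answer: 88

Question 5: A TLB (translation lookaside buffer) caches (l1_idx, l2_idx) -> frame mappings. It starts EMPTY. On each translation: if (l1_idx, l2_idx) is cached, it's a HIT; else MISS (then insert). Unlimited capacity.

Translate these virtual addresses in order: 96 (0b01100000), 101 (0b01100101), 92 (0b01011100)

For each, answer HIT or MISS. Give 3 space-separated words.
vaddr=96: (3,0) not in TLB -> MISS, insert
vaddr=101: (3,0) in TLB -> HIT
vaddr=92: (2,3) not in TLB -> MISS, insert

Answer: MISS HIT MISS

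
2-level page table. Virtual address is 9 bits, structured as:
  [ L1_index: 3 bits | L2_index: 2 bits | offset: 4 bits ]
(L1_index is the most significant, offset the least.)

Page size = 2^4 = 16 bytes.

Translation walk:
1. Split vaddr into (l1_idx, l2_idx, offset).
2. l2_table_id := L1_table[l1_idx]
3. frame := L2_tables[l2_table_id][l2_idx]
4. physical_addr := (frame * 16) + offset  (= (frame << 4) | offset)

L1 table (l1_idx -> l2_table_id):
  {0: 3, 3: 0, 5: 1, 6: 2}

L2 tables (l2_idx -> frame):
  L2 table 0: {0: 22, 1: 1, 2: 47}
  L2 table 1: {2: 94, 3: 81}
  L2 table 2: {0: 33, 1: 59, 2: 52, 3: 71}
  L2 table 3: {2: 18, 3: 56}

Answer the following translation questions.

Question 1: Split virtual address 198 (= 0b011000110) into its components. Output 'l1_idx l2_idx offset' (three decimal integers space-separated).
Answer: 3 0 6

Derivation:
vaddr = 198 = 0b011000110
  top 3 bits -> l1_idx = 3
  next 2 bits -> l2_idx = 0
  bottom 4 bits -> offset = 6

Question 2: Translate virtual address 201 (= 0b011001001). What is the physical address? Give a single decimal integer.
Answer: 361

Derivation:
vaddr = 201 = 0b011001001
Split: l1_idx=3, l2_idx=0, offset=9
L1[3] = 0
L2[0][0] = 22
paddr = 22 * 16 + 9 = 361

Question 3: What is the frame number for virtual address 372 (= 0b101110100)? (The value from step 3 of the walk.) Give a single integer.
Answer: 81

Derivation:
vaddr = 372: l1_idx=5, l2_idx=3
L1[5] = 1; L2[1][3] = 81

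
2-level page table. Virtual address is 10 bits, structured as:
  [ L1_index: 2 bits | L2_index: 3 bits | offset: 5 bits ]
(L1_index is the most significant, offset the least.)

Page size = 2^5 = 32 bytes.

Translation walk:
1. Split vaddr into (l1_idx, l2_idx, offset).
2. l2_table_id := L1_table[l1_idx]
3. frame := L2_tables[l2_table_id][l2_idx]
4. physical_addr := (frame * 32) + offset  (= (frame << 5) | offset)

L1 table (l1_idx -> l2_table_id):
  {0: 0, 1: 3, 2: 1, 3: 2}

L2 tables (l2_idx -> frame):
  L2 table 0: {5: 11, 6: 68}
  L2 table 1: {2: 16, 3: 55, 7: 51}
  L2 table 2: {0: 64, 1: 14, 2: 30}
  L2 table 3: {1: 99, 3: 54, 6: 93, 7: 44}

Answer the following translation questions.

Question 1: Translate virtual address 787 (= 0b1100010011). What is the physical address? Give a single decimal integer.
Answer: 2067

Derivation:
vaddr = 787 = 0b1100010011
Split: l1_idx=3, l2_idx=0, offset=19
L1[3] = 2
L2[2][0] = 64
paddr = 64 * 32 + 19 = 2067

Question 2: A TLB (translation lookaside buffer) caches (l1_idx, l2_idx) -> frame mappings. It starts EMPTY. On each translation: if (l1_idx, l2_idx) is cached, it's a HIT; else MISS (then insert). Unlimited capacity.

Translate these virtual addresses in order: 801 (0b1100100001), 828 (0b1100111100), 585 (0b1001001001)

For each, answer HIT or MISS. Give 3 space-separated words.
Answer: MISS HIT MISS

Derivation:
vaddr=801: (3,1) not in TLB -> MISS, insert
vaddr=828: (3,1) in TLB -> HIT
vaddr=585: (2,2) not in TLB -> MISS, insert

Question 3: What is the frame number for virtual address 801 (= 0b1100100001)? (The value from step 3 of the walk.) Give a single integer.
Answer: 14

Derivation:
vaddr = 801: l1_idx=3, l2_idx=1
L1[3] = 2; L2[2][1] = 14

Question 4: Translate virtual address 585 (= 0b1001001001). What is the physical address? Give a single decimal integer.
vaddr = 585 = 0b1001001001
Split: l1_idx=2, l2_idx=2, offset=9
L1[2] = 1
L2[1][2] = 16
paddr = 16 * 32 + 9 = 521

Answer: 521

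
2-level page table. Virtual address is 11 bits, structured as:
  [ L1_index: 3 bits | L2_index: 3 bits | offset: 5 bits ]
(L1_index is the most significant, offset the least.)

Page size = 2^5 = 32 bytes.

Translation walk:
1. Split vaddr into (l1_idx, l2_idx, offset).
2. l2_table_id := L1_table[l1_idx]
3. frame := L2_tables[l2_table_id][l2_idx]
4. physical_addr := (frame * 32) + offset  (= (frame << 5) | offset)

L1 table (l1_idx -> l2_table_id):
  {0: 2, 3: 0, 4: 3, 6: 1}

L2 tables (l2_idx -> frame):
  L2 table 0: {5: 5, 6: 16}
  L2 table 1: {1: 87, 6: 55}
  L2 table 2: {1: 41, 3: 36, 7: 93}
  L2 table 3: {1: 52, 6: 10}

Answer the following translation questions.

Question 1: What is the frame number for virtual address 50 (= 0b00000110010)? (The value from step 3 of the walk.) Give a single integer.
vaddr = 50: l1_idx=0, l2_idx=1
L1[0] = 2; L2[2][1] = 41

Answer: 41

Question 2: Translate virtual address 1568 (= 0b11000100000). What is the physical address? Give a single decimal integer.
vaddr = 1568 = 0b11000100000
Split: l1_idx=6, l2_idx=1, offset=0
L1[6] = 1
L2[1][1] = 87
paddr = 87 * 32 + 0 = 2784

Answer: 2784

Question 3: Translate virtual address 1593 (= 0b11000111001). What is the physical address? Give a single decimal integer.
Answer: 2809

Derivation:
vaddr = 1593 = 0b11000111001
Split: l1_idx=6, l2_idx=1, offset=25
L1[6] = 1
L2[1][1] = 87
paddr = 87 * 32 + 25 = 2809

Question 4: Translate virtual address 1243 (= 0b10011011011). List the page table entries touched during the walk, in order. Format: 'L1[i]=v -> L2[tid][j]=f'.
vaddr = 1243 = 0b10011011011
Split: l1_idx=4, l2_idx=6, offset=27

Answer: L1[4]=3 -> L2[3][6]=10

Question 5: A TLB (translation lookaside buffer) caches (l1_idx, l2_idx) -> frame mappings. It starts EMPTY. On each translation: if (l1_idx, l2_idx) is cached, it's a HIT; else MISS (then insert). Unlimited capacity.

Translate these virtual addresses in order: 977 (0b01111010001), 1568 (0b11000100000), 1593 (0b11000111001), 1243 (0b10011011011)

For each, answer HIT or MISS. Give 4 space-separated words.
Answer: MISS MISS HIT MISS

Derivation:
vaddr=977: (3,6) not in TLB -> MISS, insert
vaddr=1568: (6,1) not in TLB -> MISS, insert
vaddr=1593: (6,1) in TLB -> HIT
vaddr=1243: (4,6) not in TLB -> MISS, insert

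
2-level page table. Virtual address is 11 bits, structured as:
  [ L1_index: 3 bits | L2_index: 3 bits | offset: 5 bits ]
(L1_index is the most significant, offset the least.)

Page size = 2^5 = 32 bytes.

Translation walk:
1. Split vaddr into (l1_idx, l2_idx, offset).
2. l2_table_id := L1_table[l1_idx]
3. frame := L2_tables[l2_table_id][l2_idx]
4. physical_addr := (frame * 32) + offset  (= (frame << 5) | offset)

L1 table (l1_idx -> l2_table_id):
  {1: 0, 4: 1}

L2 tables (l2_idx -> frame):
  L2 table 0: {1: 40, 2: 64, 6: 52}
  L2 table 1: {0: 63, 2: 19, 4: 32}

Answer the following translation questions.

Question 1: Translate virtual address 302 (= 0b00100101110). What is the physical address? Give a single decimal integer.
vaddr = 302 = 0b00100101110
Split: l1_idx=1, l2_idx=1, offset=14
L1[1] = 0
L2[0][1] = 40
paddr = 40 * 32 + 14 = 1294

Answer: 1294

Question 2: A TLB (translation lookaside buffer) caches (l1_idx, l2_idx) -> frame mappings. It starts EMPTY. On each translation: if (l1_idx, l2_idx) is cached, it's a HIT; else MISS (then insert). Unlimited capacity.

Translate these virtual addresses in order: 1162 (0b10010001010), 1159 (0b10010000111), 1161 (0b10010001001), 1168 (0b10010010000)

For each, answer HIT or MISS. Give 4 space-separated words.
vaddr=1162: (4,4) not in TLB -> MISS, insert
vaddr=1159: (4,4) in TLB -> HIT
vaddr=1161: (4,4) in TLB -> HIT
vaddr=1168: (4,4) in TLB -> HIT

Answer: MISS HIT HIT HIT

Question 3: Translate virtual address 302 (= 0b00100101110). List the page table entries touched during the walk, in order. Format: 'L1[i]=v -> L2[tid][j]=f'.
Answer: L1[1]=0 -> L2[0][1]=40

Derivation:
vaddr = 302 = 0b00100101110
Split: l1_idx=1, l2_idx=1, offset=14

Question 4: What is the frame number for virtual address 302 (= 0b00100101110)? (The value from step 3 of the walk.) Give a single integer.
vaddr = 302: l1_idx=1, l2_idx=1
L1[1] = 0; L2[0][1] = 40

Answer: 40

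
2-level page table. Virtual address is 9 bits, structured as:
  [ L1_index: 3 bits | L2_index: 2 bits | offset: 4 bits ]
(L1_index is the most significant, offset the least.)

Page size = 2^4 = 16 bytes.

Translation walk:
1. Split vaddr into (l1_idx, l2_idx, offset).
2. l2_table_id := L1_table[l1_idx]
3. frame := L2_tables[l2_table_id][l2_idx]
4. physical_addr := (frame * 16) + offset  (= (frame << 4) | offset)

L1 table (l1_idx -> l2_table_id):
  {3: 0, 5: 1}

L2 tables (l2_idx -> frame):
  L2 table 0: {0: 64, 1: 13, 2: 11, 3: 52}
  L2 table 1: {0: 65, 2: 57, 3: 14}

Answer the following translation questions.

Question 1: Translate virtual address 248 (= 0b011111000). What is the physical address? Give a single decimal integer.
vaddr = 248 = 0b011111000
Split: l1_idx=3, l2_idx=3, offset=8
L1[3] = 0
L2[0][3] = 52
paddr = 52 * 16 + 8 = 840

Answer: 840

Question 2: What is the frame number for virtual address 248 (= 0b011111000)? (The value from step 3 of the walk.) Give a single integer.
vaddr = 248: l1_idx=3, l2_idx=3
L1[3] = 0; L2[0][3] = 52

Answer: 52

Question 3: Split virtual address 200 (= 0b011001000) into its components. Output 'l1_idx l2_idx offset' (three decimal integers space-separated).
vaddr = 200 = 0b011001000
  top 3 bits -> l1_idx = 3
  next 2 bits -> l2_idx = 0
  bottom 4 bits -> offset = 8

Answer: 3 0 8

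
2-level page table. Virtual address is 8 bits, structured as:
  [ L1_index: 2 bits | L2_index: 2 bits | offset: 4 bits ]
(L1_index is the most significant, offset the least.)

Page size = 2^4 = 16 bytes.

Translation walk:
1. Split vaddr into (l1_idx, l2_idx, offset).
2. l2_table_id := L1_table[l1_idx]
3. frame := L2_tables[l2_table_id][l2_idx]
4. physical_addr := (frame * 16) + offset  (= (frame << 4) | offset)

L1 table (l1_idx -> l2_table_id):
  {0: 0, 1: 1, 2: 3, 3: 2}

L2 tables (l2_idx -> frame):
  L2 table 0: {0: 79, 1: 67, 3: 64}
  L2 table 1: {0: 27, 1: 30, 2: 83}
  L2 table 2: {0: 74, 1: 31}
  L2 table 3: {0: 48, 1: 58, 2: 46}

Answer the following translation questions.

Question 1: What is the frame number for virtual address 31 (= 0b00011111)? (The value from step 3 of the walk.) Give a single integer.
Answer: 67

Derivation:
vaddr = 31: l1_idx=0, l2_idx=1
L1[0] = 0; L2[0][1] = 67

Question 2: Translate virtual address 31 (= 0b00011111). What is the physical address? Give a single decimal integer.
vaddr = 31 = 0b00011111
Split: l1_idx=0, l2_idx=1, offset=15
L1[0] = 0
L2[0][1] = 67
paddr = 67 * 16 + 15 = 1087

Answer: 1087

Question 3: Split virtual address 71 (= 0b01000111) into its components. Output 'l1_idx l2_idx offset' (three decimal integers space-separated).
vaddr = 71 = 0b01000111
  top 2 bits -> l1_idx = 1
  next 2 bits -> l2_idx = 0
  bottom 4 bits -> offset = 7

Answer: 1 0 7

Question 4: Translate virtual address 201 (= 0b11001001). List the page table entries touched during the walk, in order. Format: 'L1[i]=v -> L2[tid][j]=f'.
vaddr = 201 = 0b11001001
Split: l1_idx=3, l2_idx=0, offset=9

Answer: L1[3]=2 -> L2[2][0]=74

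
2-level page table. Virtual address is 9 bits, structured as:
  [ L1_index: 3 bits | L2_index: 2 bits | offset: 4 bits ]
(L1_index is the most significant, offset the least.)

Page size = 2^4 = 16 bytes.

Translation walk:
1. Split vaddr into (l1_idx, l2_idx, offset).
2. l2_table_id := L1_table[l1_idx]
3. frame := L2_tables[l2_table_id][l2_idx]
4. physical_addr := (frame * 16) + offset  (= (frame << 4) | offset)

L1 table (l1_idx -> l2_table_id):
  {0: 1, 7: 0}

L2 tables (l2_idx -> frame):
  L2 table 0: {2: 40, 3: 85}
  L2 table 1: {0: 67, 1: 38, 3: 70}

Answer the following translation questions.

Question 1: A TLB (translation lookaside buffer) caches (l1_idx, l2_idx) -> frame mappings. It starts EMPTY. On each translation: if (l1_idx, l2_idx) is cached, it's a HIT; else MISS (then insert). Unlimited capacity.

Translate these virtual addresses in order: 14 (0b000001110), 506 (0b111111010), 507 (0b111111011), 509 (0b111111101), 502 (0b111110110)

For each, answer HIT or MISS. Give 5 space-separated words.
vaddr=14: (0,0) not in TLB -> MISS, insert
vaddr=506: (7,3) not in TLB -> MISS, insert
vaddr=507: (7,3) in TLB -> HIT
vaddr=509: (7,3) in TLB -> HIT
vaddr=502: (7,3) in TLB -> HIT

Answer: MISS MISS HIT HIT HIT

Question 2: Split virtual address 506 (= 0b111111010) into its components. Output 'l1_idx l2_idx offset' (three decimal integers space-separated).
Answer: 7 3 10

Derivation:
vaddr = 506 = 0b111111010
  top 3 bits -> l1_idx = 7
  next 2 bits -> l2_idx = 3
  bottom 4 bits -> offset = 10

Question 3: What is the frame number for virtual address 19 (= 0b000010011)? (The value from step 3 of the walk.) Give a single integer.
Answer: 38

Derivation:
vaddr = 19: l1_idx=0, l2_idx=1
L1[0] = 1; L2[1][1] = 38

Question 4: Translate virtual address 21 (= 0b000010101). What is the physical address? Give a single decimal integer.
vaddr = 21 = 0b000010101
Split: l1_idx=0, l2_idx=1, offset=5
L1[0] = 1
L2[1][1] = 38
paddr = 38 * 16 + 5 = 613

Answer: 613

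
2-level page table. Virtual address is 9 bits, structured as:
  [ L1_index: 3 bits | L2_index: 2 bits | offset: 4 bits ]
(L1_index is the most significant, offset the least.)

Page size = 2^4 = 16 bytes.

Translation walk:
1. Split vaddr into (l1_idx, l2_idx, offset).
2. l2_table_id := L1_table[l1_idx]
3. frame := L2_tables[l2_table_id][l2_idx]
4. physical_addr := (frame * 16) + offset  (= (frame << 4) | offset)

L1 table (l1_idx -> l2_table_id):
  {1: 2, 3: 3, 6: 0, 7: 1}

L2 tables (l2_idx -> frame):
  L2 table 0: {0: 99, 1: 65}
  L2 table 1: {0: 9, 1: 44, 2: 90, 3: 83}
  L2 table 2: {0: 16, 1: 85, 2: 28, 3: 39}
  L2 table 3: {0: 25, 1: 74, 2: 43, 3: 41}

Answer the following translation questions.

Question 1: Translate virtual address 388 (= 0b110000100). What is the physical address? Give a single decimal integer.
Answer: 1588

Derivation:
vaddr = 388 = 0b110000100
Split: l1_idx=6, l2_idx=0, offset=4
L1[6] = 0
L2[0][0] = 99
paddr = 99 * 16 + 4 = 1588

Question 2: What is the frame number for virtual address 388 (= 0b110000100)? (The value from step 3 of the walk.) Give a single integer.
vaddr = 388: l1_idx=6, l2_idx=0
L1[6] = 0; L2[0][0] = 99

Answer: 99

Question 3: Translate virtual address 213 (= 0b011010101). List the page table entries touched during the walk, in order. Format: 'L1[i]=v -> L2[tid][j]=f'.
Answer: L1[3]=3 -> L2[3][1]=74

Derivation:
vaddr = 213 = 0b011010101
Split: l1_idx=3, l2_idx=1, offset=5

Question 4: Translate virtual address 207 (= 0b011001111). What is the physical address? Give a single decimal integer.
Answer: 415

Derivation:
vaddr = 207 = 0b011001111
Split: l1_idx=3, l2_idx=0, offset=15
L1[3] = 3
L2[3][0] = 25
paddr = 25 * 16 + 15 = 415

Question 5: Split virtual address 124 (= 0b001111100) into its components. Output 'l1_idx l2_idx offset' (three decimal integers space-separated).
Answer: 1 3 12

Derivation:
vaddr = 124 = 0b001111100
  top 3 bits -> l1_idx = 1
  next 2 bits -> l2_idx = 3
  bottom 4 bits -> offset = 12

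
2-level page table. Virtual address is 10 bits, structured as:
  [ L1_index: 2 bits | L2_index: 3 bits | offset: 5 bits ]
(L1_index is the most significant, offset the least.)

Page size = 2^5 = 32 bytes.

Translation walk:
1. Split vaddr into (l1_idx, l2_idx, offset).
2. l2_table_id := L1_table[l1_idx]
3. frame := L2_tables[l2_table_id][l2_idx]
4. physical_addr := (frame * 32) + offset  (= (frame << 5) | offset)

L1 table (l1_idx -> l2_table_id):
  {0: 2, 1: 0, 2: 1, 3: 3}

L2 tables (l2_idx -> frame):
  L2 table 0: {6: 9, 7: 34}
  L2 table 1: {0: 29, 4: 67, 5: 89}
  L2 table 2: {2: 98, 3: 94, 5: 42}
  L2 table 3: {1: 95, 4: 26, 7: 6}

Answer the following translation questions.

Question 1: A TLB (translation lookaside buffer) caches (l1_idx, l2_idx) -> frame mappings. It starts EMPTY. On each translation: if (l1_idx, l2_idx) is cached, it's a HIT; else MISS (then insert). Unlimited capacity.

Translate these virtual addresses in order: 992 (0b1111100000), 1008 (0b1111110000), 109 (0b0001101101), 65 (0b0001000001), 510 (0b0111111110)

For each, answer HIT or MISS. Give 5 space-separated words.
Answer: MISS HIT MISS MISS MISS

Derivation:
vaddr=992: (3,7) not in TLB -> MISS, insert
vaddr=1008: (3,7) in TLB -> HIT
vaddr=109: (0,3) not in TLB -> MISS, insert
vaddr=65: (0,2) not in TLB -> MISS, insert
vaddr=510: (1,7) not in TLB -> MISS, insert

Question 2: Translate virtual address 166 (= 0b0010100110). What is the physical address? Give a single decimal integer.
Answer: 1350

Derivation:
vaddr = 166 = 0b0010100110
Split: l1_idx=0, l2_idx=5, offset=6
L1[0] = 2
L2[2][5] = 42
paddr = 42 * 32 + 6 = 1350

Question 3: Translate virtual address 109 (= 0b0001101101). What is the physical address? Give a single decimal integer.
vaddr = 109 = 0b0001101101
Split: l1_idx=0, l2_idx=3, offset=13
L1[0] = 2
L2[2][3] = 94
paddr = 94 * 32 + 13 = 3021

Answer: 3021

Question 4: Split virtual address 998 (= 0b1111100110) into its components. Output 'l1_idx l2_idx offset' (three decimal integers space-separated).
Answer: 3 7 6

Derivation:
vaddr = 998 = 0b1111100110
  top 2 bits -> l1_idx = 3
  next 3 bits -> l2_idx = 7
  bottom 5 bits -> offset = 6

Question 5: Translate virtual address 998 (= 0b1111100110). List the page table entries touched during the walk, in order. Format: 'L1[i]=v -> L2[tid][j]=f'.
Answer: L1[3]=3 -> L2[3][7]=6

Derivation:
vaddr = 998 = 0b1111100110
Split: l1_idx=3, l2_idx=7, offset=6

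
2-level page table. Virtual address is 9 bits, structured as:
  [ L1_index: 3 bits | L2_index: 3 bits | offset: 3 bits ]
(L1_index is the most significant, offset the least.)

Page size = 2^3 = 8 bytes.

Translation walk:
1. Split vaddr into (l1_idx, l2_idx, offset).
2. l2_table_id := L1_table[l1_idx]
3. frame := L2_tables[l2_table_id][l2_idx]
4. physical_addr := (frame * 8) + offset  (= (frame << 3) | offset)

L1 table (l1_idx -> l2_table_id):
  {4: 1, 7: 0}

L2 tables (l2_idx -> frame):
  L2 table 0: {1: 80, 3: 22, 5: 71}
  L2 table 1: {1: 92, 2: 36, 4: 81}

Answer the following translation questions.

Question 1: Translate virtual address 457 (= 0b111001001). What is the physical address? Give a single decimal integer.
vaddr = 457 = 0b111001001
Split: l1_idx=7, l2_idx=1, offset=1
L1[7] = 0
L2[0][1] = 80
paddr = 80 * 8 + 1 = 641

Answer: 641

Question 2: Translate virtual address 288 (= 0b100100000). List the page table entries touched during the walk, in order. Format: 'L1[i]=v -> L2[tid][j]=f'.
Answer: L1[4]=1 -> L2[1][4]=81

Derivation:
vaddr = 288 = 0b100100000
Split: l1_idx=4, l2_idx=4, offset=0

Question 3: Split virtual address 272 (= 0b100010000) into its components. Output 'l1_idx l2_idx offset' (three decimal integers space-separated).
Answer: 4 2 0

Derivation:
vaddr = 272 = 0b100010000
  top 3 bits -> l1_idx = 4
  next 3 bits -> l2_idx = 2
  bottom 3 bits -> offset = 0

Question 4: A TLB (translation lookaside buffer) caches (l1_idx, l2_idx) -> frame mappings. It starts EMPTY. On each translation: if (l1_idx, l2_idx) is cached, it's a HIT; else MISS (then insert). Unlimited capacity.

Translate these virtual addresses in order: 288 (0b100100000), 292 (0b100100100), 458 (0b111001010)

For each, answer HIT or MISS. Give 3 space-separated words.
vaddr=288: (4,4) not in TLB -> MISS, insert
vaddr=292: (4,4) in TLB -> HIT
vaddr=458: (7,1) not in TLB -> MISS, insert

Answer: MISS HIT MISS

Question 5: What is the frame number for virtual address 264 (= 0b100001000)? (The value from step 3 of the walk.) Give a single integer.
vaddr = 264: l1_idx=4, l2_idx=1
L1[4] = 1; L2[1][1] = 92

Answer: 92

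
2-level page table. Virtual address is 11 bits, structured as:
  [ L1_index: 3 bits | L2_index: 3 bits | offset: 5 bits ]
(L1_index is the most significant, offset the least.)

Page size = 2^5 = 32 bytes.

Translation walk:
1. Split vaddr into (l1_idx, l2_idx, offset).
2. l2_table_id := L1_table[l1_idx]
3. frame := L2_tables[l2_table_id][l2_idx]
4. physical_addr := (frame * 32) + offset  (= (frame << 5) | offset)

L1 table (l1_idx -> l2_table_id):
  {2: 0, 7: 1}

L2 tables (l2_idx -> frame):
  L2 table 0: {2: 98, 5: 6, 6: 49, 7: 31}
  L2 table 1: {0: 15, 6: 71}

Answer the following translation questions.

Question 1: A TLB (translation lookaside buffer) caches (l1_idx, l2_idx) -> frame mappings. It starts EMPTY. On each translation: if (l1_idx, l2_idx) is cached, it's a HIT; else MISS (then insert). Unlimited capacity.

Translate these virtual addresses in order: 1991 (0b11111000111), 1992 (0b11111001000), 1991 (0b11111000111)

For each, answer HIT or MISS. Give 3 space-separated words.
vaddr=1991: (7,6) not in TLB -> MISS, insert
vaddr=1992: (7,6) in TLB -> HIT
vaddr=1991: (7,6) in TLB -> HIT

Answer: MISS HIT HIT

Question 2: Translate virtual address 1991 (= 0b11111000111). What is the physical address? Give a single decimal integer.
vaddr = 1991 = 0b11111000111
Split: l1_idx=7, l2_idx=6, offset=7
L1[7] = 1
L2[1][6] = 71
paddr = 71 * 32 + 7 = 2279

Answer: 2279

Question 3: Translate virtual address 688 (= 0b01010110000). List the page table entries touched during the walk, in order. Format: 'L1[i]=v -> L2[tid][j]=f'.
Answer: L1[2]=0 -> L2[0][5]=6

Derivation:
vaddr = 688 = 0b01010110000
Split: l1_idx=2, l2_idx=5, offset=16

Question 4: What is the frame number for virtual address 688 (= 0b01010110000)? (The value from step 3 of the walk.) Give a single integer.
Answer: 6

Derivation:
vaddr = 688: l1_idx=2, l2_idx=5
L1[2] = 0; L2[0][5] = 6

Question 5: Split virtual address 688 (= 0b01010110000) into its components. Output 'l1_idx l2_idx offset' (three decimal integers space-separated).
Answer: 2 5 16

Derivation:
vaddr = 688 = 0b01010110000
  top 3 bits -> l1_idx = 2
  next 3 bits -> l2_idx = 5
  bottom 5 bits -> offset = 16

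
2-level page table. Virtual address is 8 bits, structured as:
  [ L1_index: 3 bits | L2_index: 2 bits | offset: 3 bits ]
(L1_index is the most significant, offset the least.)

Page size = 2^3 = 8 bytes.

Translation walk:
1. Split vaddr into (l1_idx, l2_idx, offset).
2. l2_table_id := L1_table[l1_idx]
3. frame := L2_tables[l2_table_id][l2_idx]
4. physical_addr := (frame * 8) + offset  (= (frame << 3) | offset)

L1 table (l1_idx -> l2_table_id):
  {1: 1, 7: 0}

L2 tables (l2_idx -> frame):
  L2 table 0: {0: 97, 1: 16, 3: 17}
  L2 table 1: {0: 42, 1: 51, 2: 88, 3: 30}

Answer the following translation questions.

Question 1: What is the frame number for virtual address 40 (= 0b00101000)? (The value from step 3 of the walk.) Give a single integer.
vaddr = 40: l1_idx=1, l2_idx=1
L1[1] = 1; L2[1][1] = 51

Answer: 51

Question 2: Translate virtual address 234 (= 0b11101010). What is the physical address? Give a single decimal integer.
Answer: 130

Derivation:
vaddr = 234 = 0b11101010
Split: l1_idx=7, l2_idx=1, offset=2
L1[7] = 0
L2[0][1] = 16
paddr = 16 * 8 + 2 = 130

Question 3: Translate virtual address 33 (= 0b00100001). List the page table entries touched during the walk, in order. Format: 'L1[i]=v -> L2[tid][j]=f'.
Answer: L1[1]=1 -> L2[1][0]=42

Derivation:
vaddr = 33 = 0b00100001
Split: l1_idx=1, l2_idx=0, offset=1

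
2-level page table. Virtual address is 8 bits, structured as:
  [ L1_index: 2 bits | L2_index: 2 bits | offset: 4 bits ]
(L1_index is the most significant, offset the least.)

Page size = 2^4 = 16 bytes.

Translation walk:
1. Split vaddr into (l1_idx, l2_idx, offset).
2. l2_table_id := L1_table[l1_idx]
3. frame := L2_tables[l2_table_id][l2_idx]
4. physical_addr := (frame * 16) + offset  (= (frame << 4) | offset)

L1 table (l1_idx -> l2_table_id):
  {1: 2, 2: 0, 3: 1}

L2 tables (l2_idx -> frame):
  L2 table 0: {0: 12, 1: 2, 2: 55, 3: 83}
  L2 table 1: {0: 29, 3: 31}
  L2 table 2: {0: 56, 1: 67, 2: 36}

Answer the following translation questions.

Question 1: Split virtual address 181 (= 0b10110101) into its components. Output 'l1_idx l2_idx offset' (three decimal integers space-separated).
Answer: 2 3 5

Derivation:
vaddr = 181 = 0b10110101
  top 2 bits -> l1_idx = 2
  next 2 bits -> l2_idx = 3
  bottom 4 bits -> offset = 5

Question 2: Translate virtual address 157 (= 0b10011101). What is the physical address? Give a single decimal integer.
vaddr = 157 = 0b10011101
Split: l1_idx=2, l2_idx=1, offset=13
L1[2] = 0
L2[0][1] = 2
paddr = 2 * 16 + 13 = 45

Answer: 45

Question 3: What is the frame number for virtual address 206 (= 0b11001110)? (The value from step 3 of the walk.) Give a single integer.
vaddr = 206: l1_idx=3, l2_idx=0
L1[3] = 1; L2[1][0] = 29

Answer: 29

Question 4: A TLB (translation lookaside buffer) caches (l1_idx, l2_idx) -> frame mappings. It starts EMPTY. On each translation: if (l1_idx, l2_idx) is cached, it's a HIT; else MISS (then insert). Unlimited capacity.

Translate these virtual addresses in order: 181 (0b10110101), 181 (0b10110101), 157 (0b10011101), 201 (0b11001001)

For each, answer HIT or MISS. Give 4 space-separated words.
vaddr=181: (2,3) not in TLB -> MISS, insert
vaddr=181: (2,3) in TLB -> HIT
vaddr=157: (2,1) not in TLB -> MISS, insert
vaddr=201: (3,0) not in TLB -> MISS, insert

Answer: MISS HIT MISS MISS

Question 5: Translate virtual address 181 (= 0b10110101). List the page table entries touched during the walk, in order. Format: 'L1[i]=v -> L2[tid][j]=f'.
vaddr = 181 = 0b10110101
Split: l1_idx=2, l2_idx=3, offset=5

Answer: L1[2]=0 -> L2[0][3]=83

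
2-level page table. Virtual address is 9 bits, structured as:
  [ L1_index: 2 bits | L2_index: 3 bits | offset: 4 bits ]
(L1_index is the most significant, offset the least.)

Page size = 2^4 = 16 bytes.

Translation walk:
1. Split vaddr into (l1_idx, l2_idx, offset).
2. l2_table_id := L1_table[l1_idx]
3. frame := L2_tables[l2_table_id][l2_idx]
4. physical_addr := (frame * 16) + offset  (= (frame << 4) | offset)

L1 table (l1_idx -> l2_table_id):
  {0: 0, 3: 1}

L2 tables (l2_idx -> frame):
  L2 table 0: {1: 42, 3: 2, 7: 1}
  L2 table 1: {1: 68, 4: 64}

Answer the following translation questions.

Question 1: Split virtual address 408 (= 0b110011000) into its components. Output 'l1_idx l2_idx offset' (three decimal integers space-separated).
vaddr = 408 = 0b110011000
  top 2 bits -> l1_idx = 3
  next 3 bits -> l2_idx = 1
  bottom 4 bits -> offset = 8

Answer: 3 1 8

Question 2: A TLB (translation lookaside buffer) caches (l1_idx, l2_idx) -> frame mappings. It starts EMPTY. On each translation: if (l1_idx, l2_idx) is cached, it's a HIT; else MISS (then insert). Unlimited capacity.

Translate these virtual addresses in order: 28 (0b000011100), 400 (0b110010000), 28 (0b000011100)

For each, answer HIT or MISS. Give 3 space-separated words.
vaddr=28: (0,1) not in TLB -> MISS, insert
vaddr=400: (3,1) not in TLB -> MISS, insert
vaddr=28: (0,1) in TLB -> HIT

Answer: MISS MISS HIT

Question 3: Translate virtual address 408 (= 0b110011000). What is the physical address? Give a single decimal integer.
vaddr = 408 = 0b110011000
Split: l1_idx=3, l2_idx=1, offset=8
L1[3] = 1
L2[1][1] = 68
paddr = 68 * 16 + 8 = 1096

Answer: 1096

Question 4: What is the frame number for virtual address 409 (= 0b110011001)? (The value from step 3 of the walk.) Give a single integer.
vaddr = 409: l1_idx=3, l2_idx=1
L1[3] = 1; L2[1][1] = 68

Answer: 68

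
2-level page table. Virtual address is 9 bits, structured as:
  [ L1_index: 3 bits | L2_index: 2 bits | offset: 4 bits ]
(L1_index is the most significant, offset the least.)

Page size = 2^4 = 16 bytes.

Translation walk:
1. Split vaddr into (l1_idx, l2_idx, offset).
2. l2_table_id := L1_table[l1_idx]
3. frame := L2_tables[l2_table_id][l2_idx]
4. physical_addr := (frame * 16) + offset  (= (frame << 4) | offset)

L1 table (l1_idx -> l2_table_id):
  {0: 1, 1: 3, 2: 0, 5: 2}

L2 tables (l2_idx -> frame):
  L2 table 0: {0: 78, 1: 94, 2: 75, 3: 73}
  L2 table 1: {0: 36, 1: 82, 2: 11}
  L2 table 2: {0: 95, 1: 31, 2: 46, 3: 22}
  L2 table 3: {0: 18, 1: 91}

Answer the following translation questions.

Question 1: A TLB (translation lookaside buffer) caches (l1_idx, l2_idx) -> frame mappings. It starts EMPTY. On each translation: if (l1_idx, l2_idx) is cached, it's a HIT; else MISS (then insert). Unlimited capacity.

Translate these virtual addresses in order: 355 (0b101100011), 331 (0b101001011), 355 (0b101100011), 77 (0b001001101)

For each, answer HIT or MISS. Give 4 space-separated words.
vaddr=355: (5,2) not in TLB -> MISS, insert
vaddr=331: (5,0) not in TLB -> MISS, insert
vaddr=355: (5,2) in TLB -> HIT
vaddr=77: (1,0) not in TLB -> MISS, insert

Answer: MISS MISS HIT MISS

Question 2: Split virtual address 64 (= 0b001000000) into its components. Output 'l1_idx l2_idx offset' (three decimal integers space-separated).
vaddr = 64 = 0b001000000
  top 3 bits -> l1_idx = 1
  next 2 bits -> l2_idx = 0
  bottom 4 bits -> offset = 0

Answer: 1 0 0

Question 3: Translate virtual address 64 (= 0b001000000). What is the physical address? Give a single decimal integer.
vaddr = 64 = 0b001000000
Split: l1_idx=1, l2_idx=0, offset=0
L1[1] = 3
L2[3][0] = 18
paddr = 18 * 16 + 0 = 288

Answer: 288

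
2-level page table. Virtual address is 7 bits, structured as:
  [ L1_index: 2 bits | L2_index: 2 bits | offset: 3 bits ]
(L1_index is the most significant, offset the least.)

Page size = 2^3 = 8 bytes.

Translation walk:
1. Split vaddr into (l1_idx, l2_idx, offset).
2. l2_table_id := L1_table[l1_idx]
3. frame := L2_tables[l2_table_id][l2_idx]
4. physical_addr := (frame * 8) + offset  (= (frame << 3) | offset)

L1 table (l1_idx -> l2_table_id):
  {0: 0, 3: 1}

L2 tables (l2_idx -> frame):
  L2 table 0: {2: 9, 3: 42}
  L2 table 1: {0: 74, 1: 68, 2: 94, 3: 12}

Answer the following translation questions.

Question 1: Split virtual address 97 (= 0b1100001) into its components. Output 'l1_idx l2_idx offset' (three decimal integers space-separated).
Answer: 3 0 1

Derivation:
vaddr = 97 = 0b1100001
  top 2 bits -> l1_idx = 3
  next 2 bits -> l2_idx = 0
  bottom 3 bits -> offset = 1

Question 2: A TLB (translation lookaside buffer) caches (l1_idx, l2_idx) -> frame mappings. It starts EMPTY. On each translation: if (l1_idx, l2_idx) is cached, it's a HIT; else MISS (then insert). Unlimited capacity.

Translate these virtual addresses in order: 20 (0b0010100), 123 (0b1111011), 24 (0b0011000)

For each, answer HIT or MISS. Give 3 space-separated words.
vaddr=20: (0,2) not in TLB -> MISS, insert
vaddr=123: (3,3) not in TLB -> MISS, insert
vaddr=24: (0,3) not in TLB -> MISS, insert

Answer: MISS MISS MISS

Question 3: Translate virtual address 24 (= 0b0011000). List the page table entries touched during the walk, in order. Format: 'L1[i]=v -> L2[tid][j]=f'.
vaddr = 24 = 0b0011000
Split: l1_idx=0, l2_idx=3, offset=0

Answer: L1[0]=0 -> L2[0][3]=42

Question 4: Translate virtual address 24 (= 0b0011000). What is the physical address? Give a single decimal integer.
vaddr = 24 = 0b0011000
Split: l1_idx=0, l2_idx=3, offset=0
L1[0] = 0
L2[0][3] = 42
paddr = 42 * 8 + 0 = 336

Answer: 336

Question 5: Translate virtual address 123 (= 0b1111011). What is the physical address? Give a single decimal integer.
Answer: 99

Derivation:
vaddr = 123 = 0b1111011
Split: l1_idx=3, l2_idx=3, offset=3
L1[3] = 1
L2[1][3] = 12
paddr = 12 * 8 + 3 = 99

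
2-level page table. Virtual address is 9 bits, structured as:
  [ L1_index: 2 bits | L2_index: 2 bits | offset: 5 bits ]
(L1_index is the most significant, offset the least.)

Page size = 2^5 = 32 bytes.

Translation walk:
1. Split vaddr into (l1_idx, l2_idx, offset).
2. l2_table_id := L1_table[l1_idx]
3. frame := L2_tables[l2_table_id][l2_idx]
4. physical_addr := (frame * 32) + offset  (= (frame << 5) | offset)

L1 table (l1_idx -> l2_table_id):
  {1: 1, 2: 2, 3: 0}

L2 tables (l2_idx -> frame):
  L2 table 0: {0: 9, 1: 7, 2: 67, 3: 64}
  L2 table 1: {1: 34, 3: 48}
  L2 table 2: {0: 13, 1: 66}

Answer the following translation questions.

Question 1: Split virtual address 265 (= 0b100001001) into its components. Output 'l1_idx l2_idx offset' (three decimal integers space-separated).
Answer: 2 0 9

Derivation:
vaddr = 265 = 0b100001001
  top 2 bits -> l1_idx = 2
  next 2 bits -> l2_idx = 0
  bottom 5 bits -> offset = 9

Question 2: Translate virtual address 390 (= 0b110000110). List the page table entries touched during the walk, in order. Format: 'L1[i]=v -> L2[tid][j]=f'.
Answer: L1[3]=0 -> L2[0][0]=9

Derivation:
vaddr = 390 = 0b110000110
Split: l1_idx=3, l2_idx=0, offset=6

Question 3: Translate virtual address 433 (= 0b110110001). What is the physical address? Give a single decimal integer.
vaddr = 433 = 0b110110001
Split: l1_idx=3, l2_idx=1, offset=17
L1[3] = 0
L2[0][1] = 7
paddr = 7 * 32 + 17 = 241

Answer: 241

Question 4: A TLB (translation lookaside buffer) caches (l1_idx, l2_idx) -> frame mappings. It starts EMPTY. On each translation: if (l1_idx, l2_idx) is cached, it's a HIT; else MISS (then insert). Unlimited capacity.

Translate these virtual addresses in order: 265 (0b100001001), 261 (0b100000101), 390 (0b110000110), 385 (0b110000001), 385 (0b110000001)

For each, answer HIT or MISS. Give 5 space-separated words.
vaddr=265: (2,0) not in TLB -> MISS, insert
vaddr=261: (2,0) in TLB -> HIT
vaddr=390: (3,0) not in TLB -> MISS, insert
vaddr=385: (3,0) in TLB -> HIT
vaddr=385: (3,0) in TLB -> HIT

Answer: MISS HIT MISS HIT HIT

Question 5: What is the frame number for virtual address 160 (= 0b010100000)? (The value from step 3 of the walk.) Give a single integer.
Answer: 34

Derivation:
vaddr = 160: l1_idx=1, l2_idx=1
L1[1] = 1; L2[1][1] = 34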